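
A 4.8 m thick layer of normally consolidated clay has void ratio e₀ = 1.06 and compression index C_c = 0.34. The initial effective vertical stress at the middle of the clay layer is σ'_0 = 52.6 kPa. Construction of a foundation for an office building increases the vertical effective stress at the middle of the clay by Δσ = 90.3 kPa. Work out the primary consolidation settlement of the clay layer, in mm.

Final effective stress: σ'_f = σ'_0 + Δσ = 52.6 + 90.3 = 142.9 kPa.
Normally consolidated clay, so the full stress increment lies on the virgin compression line:
S_c = C_c·H/(1+e₀)·log₁₀(σ'_f/σ'_0) = 0.34×4.8/(1+1.06)×log₁₀(142.9/52.6)
    = 0.79223 × 0.43405 = 0.3439 m

S_c ≈ 344 mm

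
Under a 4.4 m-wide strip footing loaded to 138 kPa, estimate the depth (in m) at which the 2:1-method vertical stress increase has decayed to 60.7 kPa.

2:1 spreading — at depth z the loaded area has grown by z in each plan dimension:
qB/(B+z) = Δσ_z ⇒ z = qB/Δσ_z − B = 138×4.4/60.7 − 4.4 = 5.603 m

z ≈ 5.6 m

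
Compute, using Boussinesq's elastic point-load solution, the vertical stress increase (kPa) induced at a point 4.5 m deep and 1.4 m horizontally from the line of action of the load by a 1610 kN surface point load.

Boussinesq vertical stress below a point load on an elastic half-space:
Δσ_z = 3P/(2πz²) · [1 + (r/z)²]^(−5/2)
r/z = 1.4/4.5 = 0.31111; [1+(r/z)²]^(−5/2) = 0.79376.
Δσ_z = 3×1610/(2π×4.5²) × 0.79376 = 37.961 × 0.79376 = 30.13 kPa

Δσ_z ≈ 30.1 kPa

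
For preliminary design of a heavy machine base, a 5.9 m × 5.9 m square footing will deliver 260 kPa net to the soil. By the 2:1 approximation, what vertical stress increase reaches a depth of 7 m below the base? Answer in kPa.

By the 2:1 method the load spreads at 1 horizontal : 2 vertical, so at depth z the loaded area has grown by z in each plan dimension:
Δσ = qBL/((B+z)(L+z)) = 260×5.9×5.9/((5.9+7)(5.9+7)) = 54.387 kPa

Δσ_z ≈ 54.4 kPa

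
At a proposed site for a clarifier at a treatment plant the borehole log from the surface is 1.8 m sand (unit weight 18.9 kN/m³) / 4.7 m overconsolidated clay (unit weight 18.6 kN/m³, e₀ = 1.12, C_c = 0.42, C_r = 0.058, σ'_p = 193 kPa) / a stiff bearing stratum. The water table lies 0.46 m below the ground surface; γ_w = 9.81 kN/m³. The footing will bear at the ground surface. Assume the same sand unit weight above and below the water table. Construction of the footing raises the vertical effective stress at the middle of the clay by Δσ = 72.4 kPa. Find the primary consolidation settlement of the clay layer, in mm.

Mid-depth of clay below the ground surface: z = 1.8 + 4.7/2 = 4.15 m.
Total vertical stress at mid-clay: σ_v = 18.9×1.8 + 18.6×2.35 = 77.73 kPa.
Pore pressure: u = 9.81×(4.15 − 0.46) = 36.199 kPa.
Initial effective stress: σ'_0 = σ_v − u = 77.73 − 36.199 = 41.531 kPa.
Final effective stress: σ'_f = 41.531 + 72.4 = 113.93 kPa.
σ'_f = 113.93 ≤ σ'_p = 193 kPa, so the clay remains overconsolidated and only the recompression index applies:
S_c = C_r·H/(1+e₀)·log₁₀(σ'_f/σ'_0) = 0.058×4.7/2.12×log₁₀(113.93/41.531)
    = 0.12859 × 0.43827 = 0.05636 m

S_c ≈ 56.4 mm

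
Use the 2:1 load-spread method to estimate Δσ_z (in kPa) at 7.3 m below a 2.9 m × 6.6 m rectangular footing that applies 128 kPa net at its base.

By the 2:1 method the load spreads at 1 horizontal : 2 vertical, so at depth z the loaded area has grown by z in each plan dimension:
Δσ = qBL/((B+z)(L+z)) = 128×2.9×6.6/((2.9+7.3)(6.6+7.3)) = 17.28 kPa

Δσ_z ≈ 17.3 kPa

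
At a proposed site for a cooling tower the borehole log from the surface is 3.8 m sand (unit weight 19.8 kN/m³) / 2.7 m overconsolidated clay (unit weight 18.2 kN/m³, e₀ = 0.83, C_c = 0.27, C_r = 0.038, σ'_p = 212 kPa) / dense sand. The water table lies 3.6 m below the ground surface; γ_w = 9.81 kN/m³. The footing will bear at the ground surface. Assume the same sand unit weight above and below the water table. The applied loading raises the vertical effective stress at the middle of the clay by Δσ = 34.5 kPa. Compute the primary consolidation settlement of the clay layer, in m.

Mid-depth of clay below the ground surface: z = 3.8 + 2.7/2 = 5.15 m.
Total vertical stress at mid-clay: σ_v = 19.8×3.8 + 18.2×1.35 = 99.81 kPa.
Pore pressure: u = 9.81×(5.15 − 3.6) = 15.206 kPa.
Initial effective stress: σ'_0 = σ_v − u = 99.81 − 15.206 = 84.604 kPa.
Final effective stress: σ'_f = 84.604 + 34.5 = 119.1 kPa.
σ'_f = 119.1 ≤ σ'_p = 212 kPa, so the clay remains overconsolidated and only the recompression index applies:
S_c = C_r·H/(1+e₀)·log₁₀(σ'_f/σ'_0) = 0.038×2.7/1.83×log₁₀(119.1/84.604)
    = 0.056065 × 0.14852 = 0.008327 m

S_c ≈ 0.00833 m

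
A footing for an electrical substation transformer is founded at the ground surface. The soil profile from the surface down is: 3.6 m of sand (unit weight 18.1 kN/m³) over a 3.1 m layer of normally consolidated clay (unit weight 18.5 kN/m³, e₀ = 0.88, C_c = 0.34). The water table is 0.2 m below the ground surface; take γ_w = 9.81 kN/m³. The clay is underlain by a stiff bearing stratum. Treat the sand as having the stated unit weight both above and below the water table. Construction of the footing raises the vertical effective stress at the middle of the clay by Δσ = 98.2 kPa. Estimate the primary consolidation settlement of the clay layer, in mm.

Mid-depth of clay below the ground surface: z = 3.6 + 3.1/2 = 5.15 m.
Total vertical stress at mid-clay: σ_v = 18.1×3.6 + 18.5×1.55 = 93.835 kPa.
Pore pressure: u = 9.81×(5.15 − 0.2) = 48.56 kPa.
Initial effective stress: σ'_0 = σ_v − u = 93.835 − 48.56 = 45.275 kPa.
Final effective stress: σ'_f = σ'_0 + Δσ = 45.275 + 98.2 = 143.47 kPa.
Normally consolidated clay, so the full stress increment lies on the virgin compression line:
S_c = C_c·H/(1+e₀)·log₁₀(σ'_f/σ'_0) = 0.34×3.1/(1+0.88)×log₁₀(143.47/45.275)
    = 0.56064 × 0.5009 = 0.2808 m

S_c ≈ 281 mm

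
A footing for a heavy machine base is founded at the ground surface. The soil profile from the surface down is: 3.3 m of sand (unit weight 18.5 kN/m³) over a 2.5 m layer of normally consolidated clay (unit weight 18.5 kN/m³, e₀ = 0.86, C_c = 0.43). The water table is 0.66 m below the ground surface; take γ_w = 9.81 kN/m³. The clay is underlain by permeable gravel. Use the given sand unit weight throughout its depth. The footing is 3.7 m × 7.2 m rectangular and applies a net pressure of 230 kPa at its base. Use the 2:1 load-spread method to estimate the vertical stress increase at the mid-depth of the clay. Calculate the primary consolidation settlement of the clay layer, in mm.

S_c ≈ 217 mm

Mid-depth of clay below the ground surface: z = 3.3 + 2.5/2 = 4.55 m.
Total vertical stress at mid-clay: σ_v = 18.5×3.3 + 18.5×1.25 = 84.175 kPa.
Pore pressure: u = 9.81×(4.55 − 0.66) = 38.161 kPa.
Initial effective stress: σ'_0 = σ_v − u = 84.175 − 38.161 = 46.014 kPa.
Stress increase at mid-clay by the 2:1 spreading method:
Δσ = qBL/((B+z)(L+z)) = 230×3.7×7.2/((3.7+4.55)(7.2+4.55)) = 63.208 kPa
Final effective stress: σ'_f = σ'_0 + Δσ = 46.014 + 63.208 = 109.22 kPa.
Normally consolidated clay, so the full stress increment lies on the virgin compression line:
S_c = C_c·H/(1+e₀)·log₁₀(σ'_f/σ'_0) = 0.43×2.5/(1+0.86)×log₁₀(109.22/46.014)
    = 0.57796 × 0.37541 = 0.217 m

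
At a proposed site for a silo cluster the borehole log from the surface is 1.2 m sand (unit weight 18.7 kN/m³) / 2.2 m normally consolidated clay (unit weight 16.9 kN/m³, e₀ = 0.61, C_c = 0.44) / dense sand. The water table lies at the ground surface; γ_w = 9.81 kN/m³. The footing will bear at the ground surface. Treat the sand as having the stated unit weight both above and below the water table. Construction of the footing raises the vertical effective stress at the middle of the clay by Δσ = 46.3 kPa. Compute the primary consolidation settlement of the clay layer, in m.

S_c ≈ 0.328 m

Mid-depth of clay below the ground surface: z = 1.2 + 2.2/2 = 2.3 m.
Total vertical stress at mid-clay: σ_v = 18.7×1.2 + 16.9×1.1 = 41.03 kPa.
Pore pressure: u = 9.81×(2.3 − 0) = 22.563 kPa.
Initial effective stress: σ'_0 = σ_v − u = 41.03 − 22.563 = 18.467 kPa.
Final effective stress: σ'_f = σ'_0 + Δσ = 18.467 + 46.3 = 64.767 kPa.
Normally consolidated clay, so the full stress increment lies on the virgin compression line:
S_c = C_c·H/(1+e₀)·log₁₀(σ'_f/σ'_0) = 0.44×2.2/(1+0.61)×log₁₀(64.767/18.467)
    = 0.60124 × 0.54496 = 0.3277 m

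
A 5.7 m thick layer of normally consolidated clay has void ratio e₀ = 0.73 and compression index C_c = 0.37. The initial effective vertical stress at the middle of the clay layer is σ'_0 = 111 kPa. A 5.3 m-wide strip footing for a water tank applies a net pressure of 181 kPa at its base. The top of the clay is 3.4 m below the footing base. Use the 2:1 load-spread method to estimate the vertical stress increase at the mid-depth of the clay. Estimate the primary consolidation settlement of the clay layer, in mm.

Mid-depth of clay below the footing base: z = 3.4 + 5.7/2 = 6.25 m.
Stress increase at mid-clay by the 2:1 spreading method:
Δσ = qB/(B+z) = 181×5.3/(5.3+6.25) = 83.056 kPa
Final effective stress: σ'_f = σ'_0 + Δσ = 111 + 83.056 = 194.06 kPa.
Normally consolidated clay, so the full stress increment lies on the virgin compression line:
S_c = C_c·H/(1+e₀)·log₁₀(σ'_f/σ'_0) = 0.37×5.7/(1+0.73)×log₁₀(194.06/111)
    = 1.2191 × 0.24261 = 0.2958 m

S_c ≈ 296 mm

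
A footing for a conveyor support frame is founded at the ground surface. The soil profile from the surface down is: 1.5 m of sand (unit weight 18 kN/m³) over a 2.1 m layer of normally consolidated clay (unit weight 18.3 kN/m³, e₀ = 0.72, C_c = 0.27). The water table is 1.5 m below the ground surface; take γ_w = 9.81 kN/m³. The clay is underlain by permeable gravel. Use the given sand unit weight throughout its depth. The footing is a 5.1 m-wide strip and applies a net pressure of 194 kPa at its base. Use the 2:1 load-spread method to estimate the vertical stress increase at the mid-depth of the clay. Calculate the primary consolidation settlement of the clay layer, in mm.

S_c ≈ 219 mm

Mid-depth of clay below the ground surface: z = 1.5 + 2.1/2 = 2.55 m.
Total vertical stress at mid-clay: σ_v = 18×1.5 + 18.3×1.05 = 46.215 kPa.
Pore pressure: u = 9.81×(2.55 − 1.5) = 10.301 kPa.
Initial effective stress: σ'_0 = σ_v − u = 46.215 − 10.301 = 35.914 kPa.
Stress increase at mid-clay by the 2:1 spreading method:
Δσ = qB/(B+z) = 194×5.1/(5.1+2.55) = 129.33 kPa
Final effective stress: σ'_f = σ'_0 + Δσ = 35.914 + 129.33 = 165.24 kPa.
Normally consolidated clay, so the full stress increment lies on the virgin compression line:
S_c = C_c·H/(1+e₀)·log₁₀(σ'_f/σ'_0) = 0.27×2.1/(1+0.72)×log₁₀(165.24/35.914)
    = 0.32965 × 0.66285 = 0.2185 m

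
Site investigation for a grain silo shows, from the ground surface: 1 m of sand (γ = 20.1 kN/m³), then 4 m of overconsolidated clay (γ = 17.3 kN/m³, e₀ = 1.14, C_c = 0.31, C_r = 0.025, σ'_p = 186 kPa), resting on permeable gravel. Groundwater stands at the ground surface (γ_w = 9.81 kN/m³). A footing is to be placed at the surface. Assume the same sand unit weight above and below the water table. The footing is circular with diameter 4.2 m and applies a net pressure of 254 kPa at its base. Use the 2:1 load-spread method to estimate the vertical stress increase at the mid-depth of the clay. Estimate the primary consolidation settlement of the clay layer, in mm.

Mid-depth of clay below the ground surface: z = 1 + 4/2 = 3 m.
Total vertical stress at mid-clay: σ_v = 20.1×1 + 17.3×2 = 54.7 kPa.
Pore pressure: u = 9.81×(3 − 0) = 29.43 kPa.
Initial effective stress: σ'_0 = σ_v − u = 54.7 − 29.43 = 25.27 kPa.
Stress increase at mid-clay by the 2:1 spreading method:
Δσ ≈ qD²/(D+z)² = 254×4.2²/(4.2+3)² = 86.431 kPa
Final effective stress: σ'_f = 25.27 + 86.431 = 111.7 kPa.
σ'_f = 111.7 ≤ σ'_p = 186 kPa, so the clay remains overconsolidated and only the recompression index applies:
S_c = C_r·H/(1+e₀)·log₁₀(σ'_f/σ'_0) = 0.025×4/2.14×log₁₀(111.7/25.27)
    = 0.04673 × 0.64545 = 0.03016 m

S_c ≈ 30.2 mm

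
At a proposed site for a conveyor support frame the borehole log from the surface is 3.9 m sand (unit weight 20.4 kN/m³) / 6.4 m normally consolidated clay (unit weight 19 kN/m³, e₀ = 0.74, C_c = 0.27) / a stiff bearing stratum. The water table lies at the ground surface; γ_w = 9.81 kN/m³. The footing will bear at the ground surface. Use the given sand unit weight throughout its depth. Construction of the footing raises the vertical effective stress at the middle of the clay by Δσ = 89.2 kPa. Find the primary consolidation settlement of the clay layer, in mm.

S_c ≈ 352 mm

Mid-depth of clay below the ground surface: z = 3.9 + 6.4/2 = 7.1 m.
Total vertical stress at mid-clay: σ_v = 20.4×3.9 + 19×3.2 = 140.36 kPa.
Pore pressure: u = 9.81×(7.1 − 0) = 69.651 kPa.
Initial effective stress: σ'_0 = σ_v − u = 140.36 − 69.651 = 70.709 kPa.
Final effective stress: σ'_f = σ'_0 + Δσ = 70.709 + 89.2 = 159.91 kPa.
Normally consolidated clay, so the full stress increment lies on the virgin compression line:
S_c = C_c·H/(1+e₀)·log₁₀(σ'_f/σ'_0) = 0.27×6.4/(1+0.74)×log₁₀(159.91/70.709)
    = 0.9931 × 0.3544 = 0.352 m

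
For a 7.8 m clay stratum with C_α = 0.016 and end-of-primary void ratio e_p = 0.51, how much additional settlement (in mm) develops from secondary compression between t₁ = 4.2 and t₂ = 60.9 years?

S_s ≈ 96 mm

Secondary compression: S_s = C_α·H/(1+e_p)·log₁₀(t₂/t₁)
S_s = 0.016×7.8/(1+0.51)×log₁₀(60.9/4.2)
    = 0.08265 × 1.161 = 0.09599 m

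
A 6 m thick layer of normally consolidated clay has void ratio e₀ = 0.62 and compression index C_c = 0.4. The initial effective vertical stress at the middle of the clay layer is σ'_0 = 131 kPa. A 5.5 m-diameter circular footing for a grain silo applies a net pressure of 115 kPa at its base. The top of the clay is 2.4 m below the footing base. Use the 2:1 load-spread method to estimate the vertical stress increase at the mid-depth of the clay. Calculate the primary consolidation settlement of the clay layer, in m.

S_c ≈ 0.13 m

Mid-depth of clay below the footing base: z = 2.4 + 6/2 = 5.4 m.
Stress increase at mid-clay by the 2:1 spreading method:
Δσ ≈ qD²/(D+z)² = 115×5.5²/(5.5+5.4)² = 29.28 kPa
Final effective stress: σ'_f = σ'_0 + Δσ = 131 + 29.28 = 160.28 kPa.
Normally consolidated clay, so the full stress increment lies on the virgin compression line:
S_c = C_c·H/(1+e₀)·log₁₀(σ'_f/σ'_0) = 0.4×6/(1+0.62)×log₁₀(160.28/131)
    = 1.4815 × 0.087608 = 0.1298 m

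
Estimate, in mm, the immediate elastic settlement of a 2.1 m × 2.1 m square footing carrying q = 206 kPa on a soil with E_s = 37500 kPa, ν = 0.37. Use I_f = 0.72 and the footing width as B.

Immediate (elastic) settlement: S_e = q·B·(1−ν²)/E_s · I_f.
S_e = 206 × 2.1 × (1 − 0.37²) / 37500 × 0.72
    = 206 × 2.1 × 0.8631 / 37500 × 0.72
    = 0.007169 m = 7.169 mm

S_e ≈ 7.17 mm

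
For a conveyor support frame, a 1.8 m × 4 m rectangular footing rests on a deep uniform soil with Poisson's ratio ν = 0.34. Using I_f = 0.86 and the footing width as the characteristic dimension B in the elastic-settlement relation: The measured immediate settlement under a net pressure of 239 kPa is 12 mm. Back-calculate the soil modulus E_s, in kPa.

E_s ≈ 27300 kPa

S_e = q·B·(1−ν²)/E_s · I_f  ⇒  E_s = q·B·(1−ν²)·I_f / S_e.
E_s = 239 × 1.8 × 0.8844 × 0.86 / 0.012 = 27270 kPa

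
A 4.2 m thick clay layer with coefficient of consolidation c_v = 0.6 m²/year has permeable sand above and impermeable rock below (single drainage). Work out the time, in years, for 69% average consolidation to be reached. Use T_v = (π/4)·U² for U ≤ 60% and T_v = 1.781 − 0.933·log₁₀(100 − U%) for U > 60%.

Drainage path length: H_d = H = 4.2 m (single drainage).
U > 60%: T_v = 1.781 − 0.933·log₁₀(100 − 69) = 0.38956.
t = T_v·H_d²/c_v = 0.38956×4.2²/0.6 = 11.45 years.

t ≈ 11.5 years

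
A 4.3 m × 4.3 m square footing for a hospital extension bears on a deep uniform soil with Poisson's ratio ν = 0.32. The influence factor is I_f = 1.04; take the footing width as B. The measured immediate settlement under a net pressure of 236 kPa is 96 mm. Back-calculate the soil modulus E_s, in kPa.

S_e = q·B·(1−ν²)/E_s · I_f  ⇒  E_s = q·B·(1−ν²)·I_f / S_e.
E_s = 236 × 4.3 × 0.8976 × 1.04 / 0.096 = 9868 kPa

E_s ≈ 9870 kPa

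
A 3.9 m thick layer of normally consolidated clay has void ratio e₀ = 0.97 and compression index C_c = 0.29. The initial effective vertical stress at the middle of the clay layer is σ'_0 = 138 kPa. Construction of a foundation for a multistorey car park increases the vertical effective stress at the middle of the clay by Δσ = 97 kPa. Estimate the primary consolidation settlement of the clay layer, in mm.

S_c ≈ 133 mm

Final effective stress: σ'_f = σ'_0 + Δσ = 138 + 97 = 235 kPa.
Normally consolidated clay, so the full stress increment lies on the virgin compression line:
S_c = C_c·H/(1+e₀)·log₁₀(σ'_f/σ'_0) = 0.29×3.9/(1+0.97)×log₁₀(235/138)
    = 0.57411 × 0.23119 = 0.1327 m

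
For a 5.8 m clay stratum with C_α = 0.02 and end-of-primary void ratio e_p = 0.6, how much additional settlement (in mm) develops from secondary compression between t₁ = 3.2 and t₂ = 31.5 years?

S_s ≈ 72 mm

Secondary compression: S_s = C_α·H/(1+e_p)·log₁₀(t₂/t₁)
S_s = 0.02×5.8/(1+0.6)×log₁₀(31.5/3.2)
    = 0.0725 × 0.9932 = 0.072 m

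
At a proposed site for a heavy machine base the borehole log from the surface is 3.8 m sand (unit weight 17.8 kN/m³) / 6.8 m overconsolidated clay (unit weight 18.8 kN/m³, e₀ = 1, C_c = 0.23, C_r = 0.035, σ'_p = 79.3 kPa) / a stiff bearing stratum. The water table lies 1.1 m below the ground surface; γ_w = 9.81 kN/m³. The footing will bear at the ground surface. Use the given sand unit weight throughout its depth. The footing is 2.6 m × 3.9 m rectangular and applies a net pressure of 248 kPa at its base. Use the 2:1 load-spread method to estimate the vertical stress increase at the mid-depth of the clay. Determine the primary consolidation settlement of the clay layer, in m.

S_c ≈ 0.066 m

Mid-depth of clay below the ground surface: z = 3.8 + 6.8/2 = 7.2 m.
Total vertical stress at mid-clay: σ_v = 17.8×3.8 + 18.8×3.4 = 131.56 kPa.
Pore pressure: u = 9.81×(7.2 − 1.1) = 59.841 kPa.
Initial effective stress: σ'_0 = σ_v − u = 131.56 − 59.841 = 71.719 kPa.
Stress increase at mid-clay by the 2:1 spreading method:
Δσ = qBL/((B+z)(L+z)) = 248×2.6×3.9/((2.6+7.2)(3.9+7.2)) = 23.117 kPa
Final effective stress: σ'_f = 71.719 + 23.117 = 94.836 kPa.
σ'_f = 94.836 > σ'_p = 79.3 kPa, so the stress path crosses the preconsolidation pressure — recompression up to σ'_p, then virgin compression beyond:
S_c = H/(1+e₀)·[C_r·log₁₀(σ'_p/σ'_0) + C_c·log₁₀(σ'_f/σ'_p)]
    = 6.8/2 × [0.035×log₁₀(79.3/71.719) + 0.23×log₁₀(94.836/79.3)]
    = 3.4 × [0.0015274 + 0.017871] = 0.06595 m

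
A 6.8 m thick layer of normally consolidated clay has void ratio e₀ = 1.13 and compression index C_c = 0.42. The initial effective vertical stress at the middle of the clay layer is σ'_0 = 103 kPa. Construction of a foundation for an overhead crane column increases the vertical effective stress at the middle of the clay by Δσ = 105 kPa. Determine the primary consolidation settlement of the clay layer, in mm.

S_c ≈ 409 mm

Final effective stress: σ'_f = σ'_0 + Δσ = 103 + 105 = 208 kPa.
Normally consolidated clay, so the full stress increment lies on the virgin compression line:
S_c = C_c·H/(1+e₀)·log₁₀(σ'_f/σ'_0) = 0.42×6.8/(1+1.13)×log₁₀(208/103)
    = 1.3408 × 0.30523 = 0.4093 m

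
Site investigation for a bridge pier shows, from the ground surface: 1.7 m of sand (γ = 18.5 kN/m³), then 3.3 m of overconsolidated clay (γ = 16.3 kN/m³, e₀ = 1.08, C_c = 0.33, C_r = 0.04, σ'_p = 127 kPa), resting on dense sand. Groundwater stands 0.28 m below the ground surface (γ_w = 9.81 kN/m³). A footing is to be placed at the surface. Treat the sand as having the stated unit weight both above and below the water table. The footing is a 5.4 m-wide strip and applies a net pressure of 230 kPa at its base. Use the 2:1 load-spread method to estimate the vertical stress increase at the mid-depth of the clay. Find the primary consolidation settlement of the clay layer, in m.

S_c ≈ 0.108 m

Mid-depth of clay below the ground surface: z = 1.7 + 3.3/2 = 3.35 m.
Total vertical stress at mid-clay: σ_v = 18.5×1.7 + 16.3×1.65 = 58.345 kPa.
Pore pressure: u = 9.81×(3.35 − 0.28) = 30.117 kPa.
Initial effective stress: σ'_0 = σ_v − u = 58.345 − 30.117 = 28.228 kPa.
Stress increase at mid-clay by the 2:1 spreading method:
Δσ = qB/(B+z) = 230×5.4/(5.4+3.35) = 141.94 kPa
Final effective stress: σ'_f = 28.228 + 141.94 = 170.17 kPa.
σ'_f = 170.17 > σ'_p = 127 kPa, so the stress path crosses the preconsolidation pressure — recompression up to σ'_p, then virgin compression beyond:
S_c = H/(1+e₀)·[C_r·log₁₀(σ'_p/σ'_0) + C_c·log₁₀(σ'_f/σ'_p)]
    = 3.3/2.08 × [0.04×log₁₀(127/28.228) + 0.33×log₁₀(170.17/127)]
    = 1.5865 × [0.026125 + 0.041936] = 0.108 m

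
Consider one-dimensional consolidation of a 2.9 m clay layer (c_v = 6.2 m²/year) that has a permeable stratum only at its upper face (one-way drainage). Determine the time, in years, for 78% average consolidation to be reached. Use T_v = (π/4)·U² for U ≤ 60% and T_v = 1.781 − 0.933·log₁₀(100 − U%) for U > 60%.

t ≈ 0.717 years

Drainage path length: H_d = H = 2.9 m (single drainage).
U > 60%: T_v = 1.781 − 0.933·log₁₀(100 − 78) = 0.52852.
t = T_v·H_d²/c_v = 0.52852×2.9²/6.2 = 0.7169 years.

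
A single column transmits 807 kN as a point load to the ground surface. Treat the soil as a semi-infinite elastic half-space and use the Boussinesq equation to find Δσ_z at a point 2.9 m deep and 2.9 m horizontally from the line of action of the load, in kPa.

Δσ_z ≈ 8.1 kPa

Boussinesq vertical stress below a point load on an elastic half-space:
Δσ_z = 3P/(2πz²) · [1 + (r/z)²]^(−5/2)
r/z = 2.9/2.9 = 1; [1+(r/z)²]^(−5/2) = 0.17678.
Δσ_z = 3×807/(2π×2.9²) × 0.17678 = 45.816 × 0.17678 = 8.099 kPa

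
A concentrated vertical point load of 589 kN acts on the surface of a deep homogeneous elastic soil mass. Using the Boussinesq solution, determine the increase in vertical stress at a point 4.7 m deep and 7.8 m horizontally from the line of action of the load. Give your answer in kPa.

Δσ_z ≈ 0.466 kPa

Boussinesq vertical stress below a point load on an elastic half-space:
Δσ_z = 3P/(2πz²) · [1 + (r/z)²]^(−5/2)
r/z = 7.8/4.7 = 1.6596; [1+(r/z)²]^(−5/2) = 0.036619.
Δσ_z = 3×589/(2π×4.7²) × 0.036619 = 12.731 × 0.036619 = 0.4662 kPa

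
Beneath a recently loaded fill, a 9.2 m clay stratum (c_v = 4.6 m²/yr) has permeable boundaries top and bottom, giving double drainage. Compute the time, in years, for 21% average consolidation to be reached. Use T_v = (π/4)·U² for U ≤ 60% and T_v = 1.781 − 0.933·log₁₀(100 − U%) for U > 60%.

t ≈ 0.159 years

Drainage path length: H_d = H/2 = 4.6 m (double drainage).
U ≤ 60%: T_v = (π/4)·U² = (π/4)×0.21² = 0.034636.
t = T_v·H_d²/c_v = 0.034636×4.6²/4.6 = 0.1593 years.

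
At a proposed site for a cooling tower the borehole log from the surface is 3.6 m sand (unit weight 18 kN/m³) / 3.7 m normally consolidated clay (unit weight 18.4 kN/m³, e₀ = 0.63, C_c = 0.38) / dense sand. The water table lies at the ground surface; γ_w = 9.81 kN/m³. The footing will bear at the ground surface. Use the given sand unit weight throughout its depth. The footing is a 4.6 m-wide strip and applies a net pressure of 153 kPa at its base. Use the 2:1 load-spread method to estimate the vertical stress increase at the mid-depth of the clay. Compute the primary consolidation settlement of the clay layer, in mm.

Mid-depth of clay below the ground surface: z = 3.6 + 3.7/2 = 5.45 m.
Total vertical stress at mid-clay: σ_v = 18×3.6 + 18.4×1.85 = 98.84 kPa.
Pore pressure: u = 9.81×(5.45 − 0) = 53.465 kPa.
Initial effective stress: σ'_0 = σ_v − u = 98.84 − 53.465 = 45.375 kPa.
Stress increase at mid-clay by the 2:1 spreading method:
Δσ = qB/(B+z) = 153×4.6/(4.6+5.45) = 70.03 kPa
Final effective stress: σ'_f = σ'_0 + Δσ = 45.375 + 70.03 = 115.41 kPa.
Normally consolidated clay, so the full stress increment lies on the virgin compression line:
S_c = C_c·H/(1+e₀)·log₁₀(σ'_f/σ'_0) = 0.38×3.7/(1+0.63)×log₁₀(115.41/45.375)
    = 0.86258 × 0.40543 = 0.3497 m

S_c ≈ 350 mm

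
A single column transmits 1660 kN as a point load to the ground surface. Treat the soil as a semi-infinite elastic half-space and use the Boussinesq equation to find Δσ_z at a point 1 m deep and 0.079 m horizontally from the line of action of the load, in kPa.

Δσ_z ≈ 780 kPa

Boussinesq vertical stress below a point load on an elastic half-space:
Δσ_z = 3P/(2πz²) · [1 + (r/z)²]^(−5/2)
r/z = 0.079/1 = 0.079; [1+(r/z)²]^(−5/2) = 0.98457.
Δσ_z = 3×1660/(2π×1²) × 0.98457 = 792.59 × 0.98457 = 780.4 kPa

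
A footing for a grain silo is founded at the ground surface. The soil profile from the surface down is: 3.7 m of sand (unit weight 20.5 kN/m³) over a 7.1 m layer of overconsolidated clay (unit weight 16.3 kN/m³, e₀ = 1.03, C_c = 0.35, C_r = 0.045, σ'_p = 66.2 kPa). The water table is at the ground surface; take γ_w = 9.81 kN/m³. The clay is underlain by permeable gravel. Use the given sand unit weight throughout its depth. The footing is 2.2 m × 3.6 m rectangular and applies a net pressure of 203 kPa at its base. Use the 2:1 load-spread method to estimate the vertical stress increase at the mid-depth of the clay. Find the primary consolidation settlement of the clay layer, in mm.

Mid-depth of clay below the ground surface: z = 3.7 + 7.1/2 = 7.25 m.
Total vertical stress at mid-clay: σ_v = 20.5×3.7 + 16.3×3.55 = 133.72 kPa.
Pore pressure: u = 9.81×(7.25 − 0) = 71.123 kPa.
Initial effective stress: σ'_0 = σ_v − u = 133.72 − 71.123 = 62.597 kPa.
Stress increase at mid-clay by the 2:1 spreading method:
Δσ = qBL/((B+z)(L+z)) = 203×2.2×3.6/((2.2+7.25)(3.6+7.25)) = 15.68 kPa
Final effective stress: σ'_f = 62.597 + 15.68 = 78.277 kPa.
σ'_f = 78.277 > σ'_p = 66.2 kPa, so the stress path crosses the preconsolidation pressure — recompression up to σ'_p, then virgin compression beyond:
S_c = H/(1+e₀)·[C_r·log₁₀(σ'_p/σ'_0) + C_c·log₁₀(σ'_f/σ'_p)]
    = 7.1/2.03 × [0.045×log₁₀(66.2/62.597) + 0.35×log₁₀(78.277/66.2)]
    = 3.4975 × [0.0010937 + 0.025472] = 0.09291 m

S_c ≈ 92.9 mm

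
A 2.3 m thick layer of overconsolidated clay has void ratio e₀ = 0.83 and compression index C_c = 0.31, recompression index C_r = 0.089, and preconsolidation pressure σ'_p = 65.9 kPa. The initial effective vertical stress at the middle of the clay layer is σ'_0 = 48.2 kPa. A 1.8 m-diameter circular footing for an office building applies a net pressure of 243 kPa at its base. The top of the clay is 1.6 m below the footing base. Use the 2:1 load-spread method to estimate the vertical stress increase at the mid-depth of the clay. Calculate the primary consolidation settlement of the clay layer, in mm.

Mid-depth of clay below the footing base: z = 1.6 + 2.3/2 = 2.75 m.
Stress increase at mid-clay by the 2:1 spreading method:
Δσ ≈ qD²/(D+z)² = 243×1.8²/(1.8+2.75)² = 38.03 kPa
Final effective stress: σ'_f = 48.2 + 38.03 = 86.23 kPa.
σ'_f = 86.23 > σ'_p = 65.9 kPa, so the stress path crosses the preconsolidation pressure — recompression up to σ'_p, then virgin compression beyond:
S_c = H/(1+e₀)·[C_r·log₁₀(σ'_p/σ'_0) + C_c·log₁₀(σ'_f/σ'_p)]
    = 2.3/1.83 × [0.089×log₁₀(65.9/48.2) + 0.31×log₁₀(86.23/65.9)]
    = 1.2568 × [0.01209 + 0.0362] = 0.06069 m

S_c ≈ 60.7 mm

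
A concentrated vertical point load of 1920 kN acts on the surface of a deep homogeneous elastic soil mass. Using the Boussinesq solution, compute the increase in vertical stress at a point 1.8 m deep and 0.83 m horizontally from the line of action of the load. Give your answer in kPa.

Boussinesq vertical stress below a point load on an elastic half-space:
Δσ_z = 3P/(2πz²) · [1 + (r/z)²]^(−5/2)
r/z = 0.83/1.8 = 0.46111; [1+(r/z)²]^(−5/2) = 0.61757.
Δσ_z = 3×1920/(2π×1.8²) × 0.61757 = 282.94 × 0.61757 = 174.7 kPa

Δσ_z ≈ 175 kPa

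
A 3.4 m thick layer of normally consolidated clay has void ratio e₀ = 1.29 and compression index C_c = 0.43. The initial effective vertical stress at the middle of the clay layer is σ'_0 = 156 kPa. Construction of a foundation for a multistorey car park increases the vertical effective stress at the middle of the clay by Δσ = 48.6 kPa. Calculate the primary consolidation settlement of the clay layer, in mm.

Final effective stress: σ'_f = σ'_0 + Δσ = 156 + 48.6 = 204.6 kPa.
Normally consolidated clay, so the full stress increment lies on the virgin compression line:
S_c = C_c·H/(1+e₀)·log₁₀(σ'_f/σ'_0) = 0.43×3.4/(1+1.29)×log₁₀(204.6/156)
    = 0.63843 × 0.11778 = 0.07519 m

S_c ≈ 75.2 mm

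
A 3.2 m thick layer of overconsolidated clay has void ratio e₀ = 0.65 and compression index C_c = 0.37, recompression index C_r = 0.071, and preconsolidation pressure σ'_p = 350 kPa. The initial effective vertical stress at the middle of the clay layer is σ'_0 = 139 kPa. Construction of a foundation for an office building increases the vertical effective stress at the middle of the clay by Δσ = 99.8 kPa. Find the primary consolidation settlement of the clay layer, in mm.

S_c ≈ 32.4 mm

Final effective stress: σ'_f = 139 + 99.8 = 238.8 kPa.
σ'_f = 238.8 ≤ σ'_p = 350 kPa, so the clay remains overconsolidated and only the recompression index applies:
S_c = C_r·H/(1+e₀)·log₁₀(σ'_f/σ'_0) = 0.071×3.2/1.65×log₁₀(238.8/139)
    = 0.1377 × 0.23502 = 0.03236 m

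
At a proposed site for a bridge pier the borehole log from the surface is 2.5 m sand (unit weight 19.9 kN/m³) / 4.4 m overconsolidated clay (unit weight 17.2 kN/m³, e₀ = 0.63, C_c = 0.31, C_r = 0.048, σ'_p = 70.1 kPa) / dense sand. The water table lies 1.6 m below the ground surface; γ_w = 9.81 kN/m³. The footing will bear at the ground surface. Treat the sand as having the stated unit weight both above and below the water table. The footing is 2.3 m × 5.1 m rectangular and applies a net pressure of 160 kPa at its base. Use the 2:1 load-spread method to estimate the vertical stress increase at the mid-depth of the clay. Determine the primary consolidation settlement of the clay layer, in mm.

S_c ≈ 79.5 mm

Mid-depth of clay below the ground surface: z = 2.5 + 4.4/2 = 4.7 m.
Total vertical stress at mid-clay: σ_v = 19.9×2.5 + 17.2×2.2 = 87.59 kPa.
Pore pressure: u = 9.81×(4.7 − 1.6) = 30.411 kPa.
Initial effective stress: σ'_0 = σ_v − u = 87.59 − 30.411 = 57.179 kPa.
Stress increase at mid-clay by the 2:1 spreading method:
Δσ = qBL/((B+z)(L+z)) = 160×2.3×5.1/((2.3+4.7)(5.1+4.7)) = 27.359 kPa
Final effective stress: σ'_f = 57.179 + 27.359 = 84.538 kPa.
σ'_f = 84.538 > σ'_p = 70.1 kPa, so the stress path crosses the preconsolidation pressure — recompression up to σ'_p, then virgin compression beyond:
S_c = H/(1+e₀)·[C_r·log₁₀(σ'_p/σ'_0) + C_c·log₁₀(σ'_f/σ'_p)]
    = 4.4/1.63 × [0.048×log₁₀(70.1/57.179) + 0.31×log₁₀(84.538/70.1)]
    = 2.6994 × [0.0042471 + 0.025214] = 0.07953 m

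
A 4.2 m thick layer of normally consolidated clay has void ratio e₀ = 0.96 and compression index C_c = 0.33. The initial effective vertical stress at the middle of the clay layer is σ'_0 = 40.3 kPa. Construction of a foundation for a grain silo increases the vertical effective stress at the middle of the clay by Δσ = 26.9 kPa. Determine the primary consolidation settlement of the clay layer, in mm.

S_c ≈ 157 mm

Final effective stress: σ'_f = σ'_0 + Δσ = 40.3 + 26.9 = 67.2 kPa.
Normally consolidated clay, so the full stress increment lies on the virgin compression line:
S_c = C_c·H/(1+e₀)·log₁₀(σ'_f/σ'_0) = 0.33×4.2/(1+0.96)×log₁₀(67.2/40.3)
    = 0.70714 × 0.22206 = 0.157 m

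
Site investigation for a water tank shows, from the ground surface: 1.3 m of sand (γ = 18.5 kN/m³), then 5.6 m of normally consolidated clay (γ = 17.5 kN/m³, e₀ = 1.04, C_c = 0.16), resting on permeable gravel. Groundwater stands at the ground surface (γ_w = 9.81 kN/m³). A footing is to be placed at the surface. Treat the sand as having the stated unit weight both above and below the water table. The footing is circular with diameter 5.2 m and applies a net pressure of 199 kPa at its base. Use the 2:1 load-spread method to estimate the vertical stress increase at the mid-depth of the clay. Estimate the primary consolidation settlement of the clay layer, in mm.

S_c ≈ 203 mm

Mid-depth of clay below the ground surface: z = 1.3 + 5.6/2 = 4.1 m.
Total vertical stress at mid-clay: σ_v = 18.5×1.3 + 17.5×2.8 = 73.05 kPa.
Pore pressure: u = 9.81×(4.1 − 0) = 40.221 kPa.
Initial effective stress: σ'_0 = σ_v − u = 73.05 − 40.221 = 32.829 kPa.
Stress increase at mid-clay by the 2:1 spreading method:
Δσ ≈ qD²/(D+z)² = 199×5.2²/(5.2+4.1)² = 62.215 kPa
Final effective stress: σ'_f = σ'_0 + Δσ = 32.829 + 62.215 = 95.044 kPa.
Normally consolidated clay, so the full stress increment lies on the virgin compression line:
S_c = C_c·H/(1+e₀)·log₁₀(σ'_f/σ'_0) = 0.16×5.6/(1+1.04)×log₁₀(95.044/32.829)
    = 0.43922 × 0.46167 = 0.2028 m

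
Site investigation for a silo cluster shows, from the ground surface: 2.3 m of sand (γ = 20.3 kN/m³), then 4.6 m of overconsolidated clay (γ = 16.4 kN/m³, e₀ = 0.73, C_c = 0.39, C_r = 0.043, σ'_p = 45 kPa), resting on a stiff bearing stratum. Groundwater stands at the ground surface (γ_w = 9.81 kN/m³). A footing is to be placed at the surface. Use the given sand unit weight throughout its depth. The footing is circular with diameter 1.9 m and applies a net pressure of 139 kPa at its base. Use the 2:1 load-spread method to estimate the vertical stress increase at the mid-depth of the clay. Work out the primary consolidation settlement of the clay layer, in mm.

Mid-depth of clay below the ground surface: z = 2.3 + 4.6/2 = 4.6 m.
Total vertical stress at mid-clay: σ_v = 20.3×2.3 + 16.4×2.3 = 84.41 kPa.
Pore pressure: u = 9.81×(4.6 − 0) = 45.126 kPa.
Initial effective stress: σ'_0 = σ_v − u = 84.41 − 45.126 = 39.284 kPa.
Stress increase at mid-clay by the 2:1 spreading method:
Δσ ≈ qD²/(D+z)² = 139×1.9²/(1.9+4.6)² = 11.877 kPa
Final effective stress: σ'_f = 39.284 + 11.877 = 51.161 kPa.
σ'_f = 51.161 > σ'_p = 45 kPa, so the stress path crosses the preconsolidation pressure — recompression up to σ'_p, then virgin compression beyond:
S_c = H/(1+e₀)·[C_r·log₁₀(σ'_p/σ'_0) + C_c·log₁₀(σ'_f/σ'_p)]
    = 4.6/1.73 × [0.043×log₁₀(45/39.284) + 0.39×log₁₀(51.161/45)]
    = 2.659 × [0.0025369 + 0.021733] = 0.06453 m

S_c ≈ 64.5 mm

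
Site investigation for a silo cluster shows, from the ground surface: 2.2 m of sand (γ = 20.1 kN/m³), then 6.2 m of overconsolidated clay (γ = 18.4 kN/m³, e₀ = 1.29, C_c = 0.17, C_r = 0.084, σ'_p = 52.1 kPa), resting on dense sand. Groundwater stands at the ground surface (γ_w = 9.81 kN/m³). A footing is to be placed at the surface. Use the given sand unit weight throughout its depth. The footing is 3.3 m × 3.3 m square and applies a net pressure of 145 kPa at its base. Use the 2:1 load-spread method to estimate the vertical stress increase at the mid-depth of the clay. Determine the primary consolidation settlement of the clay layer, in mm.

Mid-depth of clay below the ground surface: z = 2.2 + 6.2/2 = 5.3 m.
Total vertical stress at mid-clay: σ_v = 20.1×2.2 + 18.4×3.1 = 101.26 kPa.
Pore pressure: u = 9.81×(5.3 − 0) = 51.993 kPa.
Initial effective stress: σ'_0 = σ_v − u = 101.26 − 51.993 = 49.267 kPa.
Stress increase at mid-clay by the 2:1 spreading method:
Δσ = qBL/((B+z)(L+z)) = 145×3.3×3.3/((3.3+5.3)(3.3+5.3)) = 21.35 kPa
Final effective stress: σ'_f = 49.267 + 21.35 = 70.617 kPa.
σ'_f = 70.617 > σ'_p = 52.1 kPa, so the stress path crosses the preconsolidation pressure — recompression up to σ'_p, then virgin compression beyond:
S_c = H/(1+e₀)·[C_r·log₁₀(σ'_p/σ'_0) + C_c·log₁₀(σ'_f/σ'_p)]
    = 6.2/2.29 × [0.084×log₁₀(52.1/49.267) + 0.17×log₁₀(70.617/52.1)]
    = 2.7074 × [0.0020397 + 0.022452] = 0.06631 m

S_c ≈ 66.3 mm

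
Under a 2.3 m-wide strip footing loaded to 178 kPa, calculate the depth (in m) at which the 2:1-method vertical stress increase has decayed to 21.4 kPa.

z ≈ 16.8 m

2:1 spreading — at depth z the loaded area has grown by z in each plan dimension:
qB/(B+z) = Δσ_z ⇒ z = qB/Δσ_z − B = 178×2.3/21.4 − 2.3 = 16.83 m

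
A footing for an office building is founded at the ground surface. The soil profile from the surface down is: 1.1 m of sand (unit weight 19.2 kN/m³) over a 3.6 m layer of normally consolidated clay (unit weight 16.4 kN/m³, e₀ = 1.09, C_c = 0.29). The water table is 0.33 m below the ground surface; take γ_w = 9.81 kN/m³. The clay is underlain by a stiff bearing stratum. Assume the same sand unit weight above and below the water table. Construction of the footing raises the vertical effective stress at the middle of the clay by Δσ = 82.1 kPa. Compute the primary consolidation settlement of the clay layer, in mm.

Mid-depth of clay below the ground surface: z = 1.1 + 3.6/2 = 2.9 m.
Total vertical stress at mid-clay: σ_v = 19.2×1.1 + 16.4×1.8 = 50.64 kPa.
Pore pressure: u = 9.81×(2.9 − 0.33) = 25.212 kPa.
Initial effective stress: σ'_0 = σ_v − u = 50.64 − 25.212 = 25.428 kPa.
Final effective stress: σ'_f = σ'_0 + Δσ = 25.428 + 82.1 = 107.53 kPa.
Normally consolidated clay, so the full stress increment lies on the virgin compression line:
S_c = C_c·H/(1+e₀)·log₁₀(σ'_f/σ'_0) = 0.29×3.6/(1+1.09)×log₁₀(107.53/25.428)
    = 0.49952 × 0.62622 = 0.3128 m

S_c ≈ 313 mm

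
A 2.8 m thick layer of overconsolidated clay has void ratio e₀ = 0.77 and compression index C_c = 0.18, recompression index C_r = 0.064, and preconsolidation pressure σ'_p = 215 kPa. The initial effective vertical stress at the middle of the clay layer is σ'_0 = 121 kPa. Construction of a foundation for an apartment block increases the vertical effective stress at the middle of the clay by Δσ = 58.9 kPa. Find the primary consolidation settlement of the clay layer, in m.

Final effective stress: σ'_f = 121 + 58.9 = 179.9 kPa.
σ'_f = 179.9 ≤ σ'_p = 215 kPa, so the clay remains overconsolidated and only the recompression index applies:
S_c = C_r·H/(1+e₀)·log₁₀(σ'_f/σ'_0) = 0.064×2.8/1.77×log₁₀(179.9/121)
    = 0.10124 × 0.17225 = 0.01744 m

S_c ≈ 0.0174 m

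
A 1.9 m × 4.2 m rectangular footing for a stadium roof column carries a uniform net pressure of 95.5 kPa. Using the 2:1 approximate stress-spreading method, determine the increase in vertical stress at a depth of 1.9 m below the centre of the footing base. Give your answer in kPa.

By the 2:1 method the load spreads at 1 horizontal : 2 vertical, so at depth z the loaded area has grown by z in each plan dimension:
Δσ = qBL/((B+z)(L+z)) = 95.5×1.9×4.2/((1.9+1.9)(4.2+1.9)) = 32.877 kPa

Δσ_z ≈ 32.9 kPa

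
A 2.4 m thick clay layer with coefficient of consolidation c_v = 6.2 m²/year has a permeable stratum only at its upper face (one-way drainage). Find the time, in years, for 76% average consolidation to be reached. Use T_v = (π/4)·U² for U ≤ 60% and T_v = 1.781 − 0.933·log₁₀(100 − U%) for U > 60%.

t ≈ 0.458 years

Drainage path length: H_d = H = 2.4 m (single drainage).
U > 60%: T_v = 1.781 − 0.933·log₁₀(100 − 76) = 0.49326.
t = T_v·H_d²/c_v = 0.49326×2.4²/6.2 = 0.4583 years.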